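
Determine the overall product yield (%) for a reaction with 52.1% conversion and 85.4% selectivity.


Overall yield = conversion (%) * selectivity (%) / 100
Conversion = 52.1%, Selectivity = 85.4%
Y = 52.1 * 85.4 / 100
= 44.4934 %

44.4934 %


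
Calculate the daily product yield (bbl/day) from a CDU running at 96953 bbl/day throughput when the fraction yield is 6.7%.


Crude throughput = 96953 bbl/day
Fraction yield = 6.7%
yield = throughput * fraction / 100
yield = 96953 * 6.7 / 100 = 6495.851

6495.851 bbl/day


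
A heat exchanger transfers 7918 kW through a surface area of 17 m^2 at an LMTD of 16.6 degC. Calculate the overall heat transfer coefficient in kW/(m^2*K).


From Q = U*A*LMTD, U = Q / (A * LMTD)
U = 7918 / (17 * 16.6) = 7918 / 282.2 = 28.06

28.06 kW/(m^2*K)


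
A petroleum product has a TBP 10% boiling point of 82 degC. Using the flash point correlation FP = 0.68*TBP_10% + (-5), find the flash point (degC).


FP = 0.68 * 82 + (-5) = 50.76

50.76 degC


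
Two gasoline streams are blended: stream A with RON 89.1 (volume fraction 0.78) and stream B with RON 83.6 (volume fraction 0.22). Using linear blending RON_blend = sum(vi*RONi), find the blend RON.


Linear blending: RON_blend = sum(vi * RONi)
Contribution 1: 0.78 * 89.1 = 69.498
Contribution 2: 0.22 * 83.6 = 18.392
RON_blend = 69.498 + 18.392 = 87.89

87.89


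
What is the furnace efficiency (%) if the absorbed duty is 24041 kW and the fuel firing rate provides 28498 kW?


Furnace efficiency = Q_absorbed / Q_fuel * 100
= 24041 / 28498 * 100 = 84.36

84.36 %


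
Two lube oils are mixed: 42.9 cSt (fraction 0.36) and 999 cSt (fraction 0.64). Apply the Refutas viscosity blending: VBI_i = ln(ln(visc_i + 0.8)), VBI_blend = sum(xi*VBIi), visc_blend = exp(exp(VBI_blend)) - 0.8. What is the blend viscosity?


Refutas method: VBN_i = 14.534*ln(ln(visc_i + 0.8)) + 10.975, blended linearly by mass fraction; since VBN is linear in VBI_i = ln(ln(visc_i + 0.8)) and the fractions sum to 1, blend VBI directly: visc = exp(exp(VBI_blend)) - 0.8
VBI_1 = ln(ln(42.9 + 0.8)) = 1.32902
VBI_2 = ln(ln(999 + 0.8)) = 1.93262
VBI_blend = 0.36 * 1.32902 + 0.64 * 1.93262 = 1.71532
visc_blend = exp(exp(1.71532)) - 0.8 = 258.6

258.6 cSt


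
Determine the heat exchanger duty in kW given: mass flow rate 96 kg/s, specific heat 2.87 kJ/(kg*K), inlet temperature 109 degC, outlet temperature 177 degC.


Q = m_dot * cp * delta_T
delta_T = 177 - 109 = 68 K
Q = 96 * 2.87 * 68
= 275.52 * 68
= 18735.36 kW

18735.36 kW


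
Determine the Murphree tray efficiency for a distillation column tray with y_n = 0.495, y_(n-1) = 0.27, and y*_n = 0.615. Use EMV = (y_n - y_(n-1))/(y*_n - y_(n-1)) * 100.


Murphree vapor efficiency: EMV = (y_n - y_(n-1)) / (y*_n - y_(n-1)) * 100
EMV = (0.495 - 0.27) / (0.615 - 0.27) * 100 = 0.225 / 0.345 * 100 = 65.22

65.22 %


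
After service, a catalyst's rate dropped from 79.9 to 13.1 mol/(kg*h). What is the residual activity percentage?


Activity (%) = (rate_used / rate_fresh) * 100
rate_used = 13.1, rate_fresh = 79.9
= (13.1 / 79.9) * 100
= 0.1640 * 100 = 16.40

16.40 %


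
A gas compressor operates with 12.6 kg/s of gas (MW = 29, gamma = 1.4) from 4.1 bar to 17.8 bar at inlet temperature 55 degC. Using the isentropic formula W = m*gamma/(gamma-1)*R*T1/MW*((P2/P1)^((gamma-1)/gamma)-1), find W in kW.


Isentropic work: W = m*(gamma/(gamma-1))*(R*T1/MW)*((P2/P1)^((gamma-1)/gamma) - 1)
T1 = 55 + 273.15 = 328.15 K
Pressure ratio = 17.8 / 4.1 = 4.34146
Exponent = (1.4 - 1)/1.4 = 0.285714
(P2/P1)^exp - 1 = 4.34146^0.285714 - 1 = 0.521183
W = 12.6 * 1.4 / 0.4 * 8.314 * 328.15 / 29 * 0.521183 = 2162

2162 kW


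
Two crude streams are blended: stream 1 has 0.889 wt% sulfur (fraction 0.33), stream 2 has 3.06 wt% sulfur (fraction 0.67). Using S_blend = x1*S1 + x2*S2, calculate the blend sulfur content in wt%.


Linear sulfur blending: S_blend = x1*S1 + x2*S2
Contribution 1: 0.33 * 0.889 = 0.29337 wt%
Contribution 2: 0.67 * 3.06 = 2.0502 wt%
S_blend = 0.29337 + 2.0502 = 2.34357

2.34357 wt%


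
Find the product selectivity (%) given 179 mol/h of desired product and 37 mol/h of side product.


Selectivity = desired / (desired + undesired) * 100
Total products = 179 + 37 = 216 mol/h
S = 179 / 216 * 100
= 0.8287 * 100
= 82.87 %

82.87 %


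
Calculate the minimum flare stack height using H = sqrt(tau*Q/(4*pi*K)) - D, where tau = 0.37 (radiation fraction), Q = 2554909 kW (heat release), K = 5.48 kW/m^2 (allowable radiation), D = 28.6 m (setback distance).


tau*Q/(4*pi*K) = 0.37 * 2554909 / (4 * pi * 5.48) = 13727.4
sqrt(13727.4) = 117.164
H = 117.164 - 28.6 = 88.56

88.56 m


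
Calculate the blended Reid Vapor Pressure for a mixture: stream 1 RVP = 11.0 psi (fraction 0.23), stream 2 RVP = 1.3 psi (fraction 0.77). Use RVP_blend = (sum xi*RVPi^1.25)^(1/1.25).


Chevron index: RVP_blend = (sum xi*RVPi^1.25)^(1/1.25)
RVP^1.25 terms: 0.23 * 11.0^1.25 + 0.77 * 1.3^1.25 = 5.67639
RVP_blend = 5.67639^(1/1.25) = 4.011

4.011 psi


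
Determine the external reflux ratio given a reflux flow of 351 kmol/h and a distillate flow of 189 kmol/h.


Reflux ratio definition: R = L / D (liquid returned / distillate withdrawn)
L = 351 kmol/h, D = 189 kmol/h
R = 351 / 189 = 1.857

1.857


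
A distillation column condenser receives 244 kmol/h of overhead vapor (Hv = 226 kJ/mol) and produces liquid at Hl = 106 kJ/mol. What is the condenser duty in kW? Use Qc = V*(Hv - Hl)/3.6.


Qc = 244 * (226 - 106) / 3.6 = 244 * 120 / 3.6 = 8133

8133 kW


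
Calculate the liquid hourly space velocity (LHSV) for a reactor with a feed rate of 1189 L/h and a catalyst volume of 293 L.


LHSV = volumetric feed rate / catalyst volume
= 1189 L/h / 293 L
= 4.058 h^-1

4.058 h^-1


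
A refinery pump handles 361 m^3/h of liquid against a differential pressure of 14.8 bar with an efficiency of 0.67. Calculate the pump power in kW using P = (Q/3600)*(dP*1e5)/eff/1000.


Q = 361 / 3600 = 0.100278 m^3/s
P = 0.100278 * (14.8 * 1e5) / 0.67 / 1000 = 221.5

221.5 kW


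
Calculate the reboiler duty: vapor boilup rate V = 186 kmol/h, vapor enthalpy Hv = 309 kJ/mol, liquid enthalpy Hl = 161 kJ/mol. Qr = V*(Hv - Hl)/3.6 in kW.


Qr = 186 * (309 - 161) / 3.6 = 186 * 148 / 3.6 = 7647

7647 kW


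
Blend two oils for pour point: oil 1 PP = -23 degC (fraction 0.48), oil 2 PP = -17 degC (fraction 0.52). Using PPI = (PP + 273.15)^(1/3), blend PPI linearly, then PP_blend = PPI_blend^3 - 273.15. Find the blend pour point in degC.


PPI_1 = (-23 + 273.15)^(1/3) = 6.300865
PPI_2 = (-17 + 273.15)^(1/3) = 6.350844
PPI_blend = 0.48 * 6.300865 + 0.52 * 6.350844 = 6.326854
PP_blend = 6.326854^3 - 273.15 = 253.2582 - 273.15 = -19.89

-19.89 degC


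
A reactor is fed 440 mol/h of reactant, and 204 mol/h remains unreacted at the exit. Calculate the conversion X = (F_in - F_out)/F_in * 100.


X = (F_in - F_out) / F_in * 100
Moles reacted = 440 - 204 = 236
X = 236 / 440 * 100
= 0.5364 * 100
= 53.64 %

53.64 %


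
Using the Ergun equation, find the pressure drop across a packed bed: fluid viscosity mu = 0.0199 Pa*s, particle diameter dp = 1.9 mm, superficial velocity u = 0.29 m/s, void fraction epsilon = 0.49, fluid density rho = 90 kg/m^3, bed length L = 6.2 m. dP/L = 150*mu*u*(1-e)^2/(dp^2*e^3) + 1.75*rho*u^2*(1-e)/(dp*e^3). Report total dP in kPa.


dp = 1.9 mm = 0.0019 m
Viscous term = 150*0.0199*0.29*(1-0.49)^2 / (0.0019^2*0.49^3) = 530136
Inertial term = 1.75*90*0.29^2*(1-0.49) / (0.0019*0.49^3) = 30220.7
dP/L = 530136 + 30220.7 = 560357 Pa/m
dP = 560357 * 6.2 / 1000 = 3474 kPa

3474 kPa


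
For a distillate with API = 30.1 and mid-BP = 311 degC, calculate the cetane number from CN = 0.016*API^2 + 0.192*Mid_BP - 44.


CN = 0.016 * 30.1^2 + 0.192 * 311 - 44
CN = 14.49616 + 59.712 - 44 = 30.20816

30.20816


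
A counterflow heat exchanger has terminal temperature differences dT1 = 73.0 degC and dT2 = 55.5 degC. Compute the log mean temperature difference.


LMTD = (dT1 - dT2) / ln(dT1/dT2)
= (73.0 - 55.5) / ln(73.0 / 55.5) = 17.5 / 0.274076 = 63.85

63.85 degC


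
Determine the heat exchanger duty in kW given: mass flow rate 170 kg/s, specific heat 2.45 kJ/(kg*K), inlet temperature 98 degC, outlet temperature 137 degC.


Q = m_dot * cp * delta_T
delta_T = 137 - 98 = 39 K
Q = 170 * 2.45 * 39
= 416.5 * 39
= 16243.5 kW

16243.5 kW


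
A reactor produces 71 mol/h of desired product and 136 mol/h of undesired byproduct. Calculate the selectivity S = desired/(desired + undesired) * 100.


Selectivity = desired / (desired + undesired) * 100
Total products = 71 + 136 = 207 mol/h
S = 71 / 207 * 100
= 0.3430 * 100
= 34.30 %

34.30 %


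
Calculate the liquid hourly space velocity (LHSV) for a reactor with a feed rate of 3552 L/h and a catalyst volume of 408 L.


LHSV = volumetric feed rate / catalyst volume
= 3552 L/h / 408 L
= 8.706 h^-1

8.706 h^-1


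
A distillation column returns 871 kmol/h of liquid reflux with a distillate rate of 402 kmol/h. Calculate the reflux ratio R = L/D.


Reflux ratio definition: R = L / D (liquid returned / distillate withdrawn)
L = 871 kmol/h, D = 402 kmol/h
R = 871 / 402 = 2.167

2.167


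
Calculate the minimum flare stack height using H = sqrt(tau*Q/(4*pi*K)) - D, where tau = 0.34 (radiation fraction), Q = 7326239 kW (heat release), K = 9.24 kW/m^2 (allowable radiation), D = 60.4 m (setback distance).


tau*Q/(4*pi*K) = 0.34 * 7326239 / (4 * pi * 9.24) = 21452.5
sqrt(21452.5) = 146.467
H = 146.467 - 60.4 = 86.07

86.07 m


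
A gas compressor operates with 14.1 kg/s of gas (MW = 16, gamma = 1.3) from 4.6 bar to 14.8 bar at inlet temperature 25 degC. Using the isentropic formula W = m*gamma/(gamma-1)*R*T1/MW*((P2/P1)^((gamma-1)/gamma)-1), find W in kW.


Isentropic work: W = m*(gamma/(gamma-1))*(R*T1/MW)*((P2/P1)^((gamma-1)/gamma) - 1)
T1 = 25 + 273.15 = 298.15 K
Pressure ratio = 14.8 / 4.6 = 3.21739
Exponent = (1.3 - 1)/1.3 = 0.230769
(P2/P1)^exp - 1 = 3.21739^0.230769 - 1 = 0.309532
W = 14.1 * 1.3 / 0.3 * 8.314 * 298.15 / 16 * 0.309532 = 2930

2930 kW


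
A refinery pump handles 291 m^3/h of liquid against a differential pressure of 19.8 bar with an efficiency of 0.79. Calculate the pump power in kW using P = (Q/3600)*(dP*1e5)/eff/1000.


Q = 291 / 3600 = 0.0808333 m^3/s
P = 0.0808333 * (19.8 * 1e5) / 0.79 / 1000 = 202.6

202.6 kW


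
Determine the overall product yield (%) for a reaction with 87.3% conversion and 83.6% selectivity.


Overall yield = conversion (%) * selectivity (%) / 100
Conversion = 87.3%, Selectivity = 83.6%
Y = 87.3 * 83.6 / 100
= 72.9828 %

72.9828 %


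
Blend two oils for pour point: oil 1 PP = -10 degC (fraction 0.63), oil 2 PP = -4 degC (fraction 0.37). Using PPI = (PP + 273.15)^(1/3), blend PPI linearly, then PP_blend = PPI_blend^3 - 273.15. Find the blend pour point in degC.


PPI_1 = (-10 + 273.15)^(1/3) = 6.408176
PPI_2 = (-4 + 273.15)^(1/3) = 6.456514
PPI_blend = 0.63 * 6.408176 + 0.37 * 6.456514 = 6.426061
PP_blend = 6.426061^3 - 273.15 = 265.3594 - 273.15 = -7.79

-7.79 degC


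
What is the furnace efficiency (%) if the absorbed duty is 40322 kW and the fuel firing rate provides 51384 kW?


Furnace efficiency = Q_absorbed / Q_fuel * 100
= 40322 / 51384 * 100 = 78.47

78.47 %


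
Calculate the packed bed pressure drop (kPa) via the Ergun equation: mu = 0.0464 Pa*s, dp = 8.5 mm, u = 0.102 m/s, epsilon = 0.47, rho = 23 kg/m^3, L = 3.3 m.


dp = 8.5 mm = 0.0085 m
Viscous term = 150*0.0464*0.102*(1-0.47)^2 / (0.0085^2*0.47^3) = 26584.6
Inertial term = 1.75*23*0.102^2*(1-0.47) / (0.0085*0.47^3) = 251.495
dP/L = 26584.6 + 251.495 = 26836.1 Pa/m
dP = 26836.1 * 3.3 / 1000 = 88.56 kPa

88.56 kPa


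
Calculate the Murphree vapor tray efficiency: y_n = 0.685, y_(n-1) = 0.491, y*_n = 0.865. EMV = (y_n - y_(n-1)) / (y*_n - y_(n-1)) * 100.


Murphree vapor efficiency: EMV = (y_n - y_(n-1)) / (y*_n - y_(n-1)) * 100
EMV = (0.685 - 0.491) / (0.865 - 0.491) * 100 = 0.194 / 0.374 * 100 = 51.87

51.87 %


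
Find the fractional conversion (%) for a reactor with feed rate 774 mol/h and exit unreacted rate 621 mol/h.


X = (F_in - F_out) / F_in * 100
Moles reacted = 774 - 621 = 153
X = 153 / 774 * 100
= 0.1977 * 100
= 19.77 %

19.77 %


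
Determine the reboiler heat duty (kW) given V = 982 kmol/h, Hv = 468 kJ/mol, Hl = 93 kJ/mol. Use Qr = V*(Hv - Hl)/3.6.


Qr = 982 * (468 - 93) / 3.6 = 982 * 375 / 3.6 = 102300

102300 kW


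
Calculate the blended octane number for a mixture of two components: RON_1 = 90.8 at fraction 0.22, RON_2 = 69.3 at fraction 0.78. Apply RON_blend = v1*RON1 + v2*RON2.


Linear blending: RON_blend = sum(vi * RONi)
Contribution 1: 0.22 * 90.8 = 19.976
Contribution 2: 0.78 * 69.3 = 54.054
RON_blend = 19.976 + 54.054 = 74.03

74.03


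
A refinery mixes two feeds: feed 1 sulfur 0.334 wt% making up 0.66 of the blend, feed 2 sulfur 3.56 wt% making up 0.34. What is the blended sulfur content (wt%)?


Linear sulfur blending: S_blend = x1*S1 + x2*S2
Contribution 1: 0.66 * 0.334 = 0.22044 wt%
Contribution 2: 0.34 * 3.56 = 1.2104 wt%
S_blend = 0.22044 + 1.2104 = 1.43084

1.43084 wt%


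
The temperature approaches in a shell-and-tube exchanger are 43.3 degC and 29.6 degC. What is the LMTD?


LMTD = (dT1 - dT2) / ln(dT1/dT2)
= (43.3 - 29.6) / ln(43.3 / 29.6) = 13.7 / 0.380378 = 36.02

36.02 degC


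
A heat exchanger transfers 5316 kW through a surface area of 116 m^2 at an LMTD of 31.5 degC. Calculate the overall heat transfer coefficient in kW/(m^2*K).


From Q = U*A*LMTD, U = Q / (A * LMTD)
U = 5316 / (116 * 31.5) = 5316 / 3654 = 1.455

1.455 kW/(m^2*K)


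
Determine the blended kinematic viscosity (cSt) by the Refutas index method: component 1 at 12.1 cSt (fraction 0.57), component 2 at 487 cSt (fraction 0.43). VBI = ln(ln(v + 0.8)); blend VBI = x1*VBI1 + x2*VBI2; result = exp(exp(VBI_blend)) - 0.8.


Refutas method: VBN_i = 14.534*ln(ln(visc_i + 0.8)) + 10.975, blended linearly by mass fraction; since VBN is linear in VBI_i = ln(ln(visc_i + 0.8)) and the fractions sum to 1, blend VBI directly: visc = exp(exp(VBI_blend)) - 0.8
VBI_1 = ln(ln(12.1 + 0.8)) = 0.938924
VBI_2 = ln(ln(487 + 0.8)) = 1.82292
VBI_blend = 0.57 * 0.938924 + 0.43 * 1.82292 = 1.31904
visc_blend = exp(exp(1.31904)) - 0.8 = 41.29

41.29 cSt


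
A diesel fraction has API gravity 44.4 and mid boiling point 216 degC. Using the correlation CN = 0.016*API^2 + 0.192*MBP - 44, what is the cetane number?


CN = 0.016 * 44.4^2 + 0.192 * 216 - 44
CN = 31.54176 + 41.472 - 44 = 29.01376

29.01376


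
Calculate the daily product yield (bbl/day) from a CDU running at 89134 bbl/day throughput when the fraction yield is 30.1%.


Crude throughput = 89134 bbl/day
Fraction yield = 30.1%
yield = throughput * fraction / 100
yield = 89134 * 30.1 / 100 = 26829.334

26829.334 bbl/day


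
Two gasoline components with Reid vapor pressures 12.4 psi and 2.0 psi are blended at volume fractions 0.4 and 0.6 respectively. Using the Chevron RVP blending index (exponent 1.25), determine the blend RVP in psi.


Chevron index: RVP_blend = (sum xi*RVPi^1.25)^(1/1.25)
RVP^1.25 terms: 0.4 * 12.4^1.25 + 0.6 * 2.0^1.25 = 10.7346
RVP_blend = 10.7346^(1/1.25) = 6.678

6.678 psi


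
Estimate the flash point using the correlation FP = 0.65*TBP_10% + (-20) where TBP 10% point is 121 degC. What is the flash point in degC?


FP = 0.65 * 121 + (-20) = 58.65

58.65 degC


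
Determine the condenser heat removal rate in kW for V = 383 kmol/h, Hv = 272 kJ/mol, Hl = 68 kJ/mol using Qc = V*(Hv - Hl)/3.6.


Qc = 383 * (272 - 68) / 3.6 = 383 * 204 / 3.6 = 21700

21700 kW


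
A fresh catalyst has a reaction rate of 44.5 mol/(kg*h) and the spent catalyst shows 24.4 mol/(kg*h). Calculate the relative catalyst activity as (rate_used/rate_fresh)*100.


Activity (%) = (rate_used / rate_fresh) * 100
rate_used = 24.4, rate_fresh = 44.5
= (24.4 / 44.5) * 100
= 0.5483 * 100 = 54.83

54.83 %


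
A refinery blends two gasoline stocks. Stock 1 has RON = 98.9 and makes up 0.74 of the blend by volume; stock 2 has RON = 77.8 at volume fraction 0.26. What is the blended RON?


Linear blending: RON_blend = sum(vi * RONi)
Contribution 1: 0.74 * 98.9 = 73.186
Contribution 2: 0.26 * 77.8 = 20.228
RON_blend = 73.186 + 20.228 = 93.414

93.414


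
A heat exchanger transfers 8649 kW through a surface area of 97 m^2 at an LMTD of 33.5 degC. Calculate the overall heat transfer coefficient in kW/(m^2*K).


From Q = U*A*LMTD, U = Q / (A * LMTD)
U = 8649 / (97 * 33.5) = 8649 / 3249.5 = 2.662

2.662 kW/(m^2*K)


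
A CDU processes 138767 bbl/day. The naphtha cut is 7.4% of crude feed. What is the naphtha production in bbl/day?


Crude throughput = 138767 bbl/day
Fraction yield = 7.4%
yield = throughput * fraction / 100
yield = 138767 * 7.4 / 100 = 10268.758

10268.758 bbl/day


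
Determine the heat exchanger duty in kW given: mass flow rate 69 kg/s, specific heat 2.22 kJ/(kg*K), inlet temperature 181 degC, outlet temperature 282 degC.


Q = m_dot * cp * delta_T
delta_T = 282 - 181 = 101 K
Q = 69 * 2.22 * 101
= 153.18 * 101
= 15471.18 kW

15471.18 kW


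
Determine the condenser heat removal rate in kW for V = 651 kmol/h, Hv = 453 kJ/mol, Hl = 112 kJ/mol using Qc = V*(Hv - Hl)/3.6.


Qc = 651 * (453 - 112) / 3.6 = 651 * 341 / 3.6 = 61660

61660 kW


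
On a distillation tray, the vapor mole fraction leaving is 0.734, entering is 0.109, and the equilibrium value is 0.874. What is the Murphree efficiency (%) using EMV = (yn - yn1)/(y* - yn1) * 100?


Murphree vapor efficiency: EMV = (y_n - y_(n-1)) / (y*_n - y_(n-1)) * 100
EMV = (0.734 - 0.109) / (0.874 - 0.109) * 100 = 0.625 / 0.765 * 100 = 81.70

81.70 %


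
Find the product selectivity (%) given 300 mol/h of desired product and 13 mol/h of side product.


Selectivity = desired / (desired + undesired) * 100
Total products = 300 + 13 = 313 mol/h
S = 300 / 313 * 100
= 0.9585 * 100
= 95.85 %

95.85 %


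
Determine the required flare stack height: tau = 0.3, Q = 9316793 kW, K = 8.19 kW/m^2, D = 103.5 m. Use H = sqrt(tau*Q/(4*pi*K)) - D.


tau*Q/(4*pi*K) = 0.3 * 9316793 / (4 * pi * 8.19) = 27157.8
sqrt(27157.8) = 164.796
H = 164.796 - 103.5 = 61.30

61.30 m


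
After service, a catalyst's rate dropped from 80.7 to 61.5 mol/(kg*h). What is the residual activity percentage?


Activity (%) = (rate_used / rate_fresh) * 100
rate_used = 61.5, rate_fresh = 80.7
= (61.5 / 80.7) * 100
= 0.7621 * 100 = 76.21

76.21 %


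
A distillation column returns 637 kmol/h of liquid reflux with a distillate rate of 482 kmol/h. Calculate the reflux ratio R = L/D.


Reflux ratio definition: R = L / D (liquid returned / distillate withdrawn)
L = 637 kmol/h, D = 482 kmol/h
R = 637 / 482 = 1.322

1.322


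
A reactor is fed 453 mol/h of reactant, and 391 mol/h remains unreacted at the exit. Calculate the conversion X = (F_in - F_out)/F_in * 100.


X = (F_in - F_out) / F_in * 100
Moles reacted = 453 - 391 = 62
X = 62 / 453 * 100
= 0.1369 * 100
= 13.69 %

13.69 %


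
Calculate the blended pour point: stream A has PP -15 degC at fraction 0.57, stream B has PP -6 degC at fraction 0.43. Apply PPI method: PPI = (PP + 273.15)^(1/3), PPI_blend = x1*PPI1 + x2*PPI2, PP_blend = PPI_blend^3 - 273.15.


PPI_1 = (-15 + 273.15)^(1/3) = 6.36733
PPI_2 = (-6 + 273.15)^(1/3) = 6.440482
PPI_blend = 0.57 * 6.36733 + 0.43 * 6.440482 = 6.398785
PP_blend = 6.398785^3 - 273.15 = 261.9947 - 273.15 = -11.16

-11.16 degC


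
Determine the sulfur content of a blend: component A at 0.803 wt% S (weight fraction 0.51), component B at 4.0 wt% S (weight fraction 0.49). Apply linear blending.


Linear sulfur blending: S_blend = x1*S1 + x2*S2
Contribution 1: 0.51 * 0.803 = 0.40953 wt%
Contribution 2: 0.49 * 4.0 = 1.96 wt%
S_blend = 0.40953 + 1.96 = 2.36953

2.36953 wt%


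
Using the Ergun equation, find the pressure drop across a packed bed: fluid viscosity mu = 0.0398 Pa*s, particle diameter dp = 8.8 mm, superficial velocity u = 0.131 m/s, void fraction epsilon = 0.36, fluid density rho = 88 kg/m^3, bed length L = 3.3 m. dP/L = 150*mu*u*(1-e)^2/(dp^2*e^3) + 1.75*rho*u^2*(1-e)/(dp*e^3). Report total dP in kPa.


dp = 8.8 mm = 0.0088 m
Viscous term = 150*0.0398*0.131*(1-0.36)^2 / (0.0088^2*0.36^3) = 88661
Inertial term = 1.75*88*0.131^2*(1-0.36) / (0.0088*0.36^3) = 4119.58
dP/L = 88661 + 4119.58 = 92780.6 Pa/m
dP = 92780.6 * 3.3 / 1000 = 306.2 kPa

306.2 kPa


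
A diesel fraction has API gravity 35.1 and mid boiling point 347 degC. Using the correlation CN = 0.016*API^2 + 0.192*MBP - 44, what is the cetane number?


CN = 0.016 * 35.1^2 + 0.192 * 347 - 44
CN = 19.71216 + 66.624 - 44 = 42.33616

42.33616


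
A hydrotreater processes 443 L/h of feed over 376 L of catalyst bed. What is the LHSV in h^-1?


LHSV = volumetric feed rate / catalyst volume
= 443 L/h / 376 L
= 1.178 h^-1

1.178 h^-1


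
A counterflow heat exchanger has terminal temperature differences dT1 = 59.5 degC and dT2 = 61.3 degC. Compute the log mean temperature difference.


LMTD = (dT1 - dT2) / ln(dT1/dT2)
= (59.5 - 61.3) / ln(59.5 / 61.3) = -1.8 / -0.0298035 = 60.40

60.40 degC


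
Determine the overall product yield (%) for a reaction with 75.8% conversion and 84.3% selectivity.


Overall yield = conversion (%) * selectivity (%) / 100
Conversion = 75.8%, Selectivity = 84.3%
Y = 75.8 * 84.3 / 100
= 63.8994 %

63.8994 %


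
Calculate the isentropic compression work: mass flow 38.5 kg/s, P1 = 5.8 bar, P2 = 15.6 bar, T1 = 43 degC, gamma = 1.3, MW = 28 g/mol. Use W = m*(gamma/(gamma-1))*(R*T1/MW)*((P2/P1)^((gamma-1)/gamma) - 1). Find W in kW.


Isentropic work: W = m*(gamma/(gamma-1))*(R*T1/MW)*((P2/P1)^((gamma-1)/gamma) - 1)
T1 = 43 + 273.15 = 316.15 K
Pressure ratio = 15.6 / 5.8 = 2.68966
Exponent = (1.3 - 1)/1.3 = 0.230769
(P2/P1)^exp - 1 = 2.68966^0.230769 - 1 = 0.256495
W = 38.5 * 1.3 / 0.3 * 8.314 * 316.15 / 28 * 0.256495 = 4017

4017 kW


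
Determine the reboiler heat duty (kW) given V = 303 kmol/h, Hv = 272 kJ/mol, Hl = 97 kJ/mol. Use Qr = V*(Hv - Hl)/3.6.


Qr = 303 * (272 - 97) / 3.6 = 303 * 175 / 3.6 = 14730

14730 kW


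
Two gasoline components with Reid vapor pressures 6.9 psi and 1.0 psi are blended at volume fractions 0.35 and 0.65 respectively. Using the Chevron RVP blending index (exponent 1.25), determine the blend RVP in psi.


Chevron index: RVP_blend = (sum xi*RVPi^1.25)^(1/1.25)
RVP^1.25 terms: 0.35 * 6.9^1.25 + 0.65 * 1.0^1.25 = 4.56408
RVP_blend = 4.56408^(1/1.25) = 3.369

3.369 psi


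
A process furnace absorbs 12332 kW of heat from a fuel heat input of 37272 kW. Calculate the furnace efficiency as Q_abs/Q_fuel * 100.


Furnace efficiency = Q_absorbed / Q_fuel * 100
= 12332 / 37272 * 100 = 33.09

33.09 %


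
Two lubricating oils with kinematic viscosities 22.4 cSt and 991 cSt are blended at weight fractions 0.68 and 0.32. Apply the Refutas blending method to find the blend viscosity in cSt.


Refutas method: VBN_i = 14.534*ln(ln(visc_i + 0.8)) + 10.975, blended linearly by mass fraction; since VBN is linear in VBI_i = ln(ln(visc_i + 0.8)) and the fractions sum to 1, blend VBI directly: visc = exp(exp(VBI_blend)) - 0.8
VBI_1 = ln(ln(22.4 + 0.8)) = 1.14554
VBI_2 = ln(ln(991 + 0.8)) = 1.93145
VBI_blend = 0.68 * 1.14554 + 0.32 * 1.93145 = 1.39703
visc_blend = exp(exp(1.39703)) - 0.8 = 56.21

56.21 cSt


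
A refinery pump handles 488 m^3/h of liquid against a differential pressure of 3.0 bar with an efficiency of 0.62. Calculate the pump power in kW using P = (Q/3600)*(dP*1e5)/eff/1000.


Q = 488 / 3600 = 0.135556 m^3/s
P = 0.135556 * (3.0 * 1e5) / 0.62 / 1000 = 65.59

65.59 kW


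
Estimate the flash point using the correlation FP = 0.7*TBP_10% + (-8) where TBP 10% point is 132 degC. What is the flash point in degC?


FP = 0.7 * 132 + (-8) = 84.4

84.4 degC


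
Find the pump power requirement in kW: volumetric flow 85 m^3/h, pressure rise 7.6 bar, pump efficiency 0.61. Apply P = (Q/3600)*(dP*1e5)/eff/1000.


Q = 85 / 3600 = 0.0236111 m^3/s
P = 0.0236111 * (7.6 * 1e5) / 0.61 / 1000 = 29.42

29.42 kW


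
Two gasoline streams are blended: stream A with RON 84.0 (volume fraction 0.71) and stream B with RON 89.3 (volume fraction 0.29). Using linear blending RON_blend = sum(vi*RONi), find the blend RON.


Linear blending: RON_blend = sum(vi * RONi)
Contribution 1: 0.71 * 84.0 = 59.64
Contribution 2: 0.29 * 89.3 = 25.897
RON_blend = 59.64 + 25.897 = 85.537

85.537


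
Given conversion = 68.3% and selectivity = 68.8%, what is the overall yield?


Overall yield = conversion (%) * selectivity (%) / 100
Conversion = 68.3%, Selectivity = 68.8%
Y = 68.3 * 68.8 / 100
= 46.9904 %

46.9904 %


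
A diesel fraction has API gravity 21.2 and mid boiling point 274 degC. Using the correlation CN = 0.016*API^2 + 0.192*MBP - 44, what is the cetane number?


CN = 0.016 * 21.2^2 + 0.192 * 274 - 44
CN = 7.19104 + 52.608 - 44 = 15.79904

15.79904


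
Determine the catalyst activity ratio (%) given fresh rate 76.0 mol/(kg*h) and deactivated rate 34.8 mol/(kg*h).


Activity (%) = (rate_used / rate_fresh) * 100
rate_used = 34.8, rate_fresh = 76.0
= (34.8 / 76.0) * 100
= 0.4579 * 100 = 45.79

45.79 %


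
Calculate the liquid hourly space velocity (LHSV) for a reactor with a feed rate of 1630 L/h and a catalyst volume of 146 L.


LHSV = volumetric feed rate / catalyst volume
= 1630 L/h / 146 L
= 11.16 h^-1

11.16 h^-1


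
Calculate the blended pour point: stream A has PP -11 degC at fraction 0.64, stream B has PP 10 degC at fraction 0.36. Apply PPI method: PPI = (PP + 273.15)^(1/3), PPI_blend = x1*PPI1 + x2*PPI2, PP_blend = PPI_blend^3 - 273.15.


PPI_1 = (-11 + 273.15)^(1/3) = 6.400049
PPI_2 = (10 + 273.15)^(1/3) = 6.566574
PPI_blend = 0.64 * 6.400049 + 0.36 * 6.566574 = 6.459998
PP_blend = 6.459998^3 - 273.15 = 269.5859 - 273.15 = -3.56

-3.56 degC


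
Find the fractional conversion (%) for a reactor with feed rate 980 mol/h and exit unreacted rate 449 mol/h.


X = (F_in - F_out) / F_in * 100
Moles reacted = 980 - 449 = 531
X = 531 / 980 * 100
= 0.5418 * 100
= 54.18 %

54.18 %


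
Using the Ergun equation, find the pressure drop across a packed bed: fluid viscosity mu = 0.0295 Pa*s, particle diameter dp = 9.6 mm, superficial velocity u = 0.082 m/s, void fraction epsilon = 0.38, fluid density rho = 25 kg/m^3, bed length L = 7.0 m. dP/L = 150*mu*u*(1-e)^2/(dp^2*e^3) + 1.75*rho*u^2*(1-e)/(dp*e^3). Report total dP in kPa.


dp = 9.6 mm = 0.0096 m
Viscous term = 150*0.0295*0.082*(1-0.38)^2 / (0.0096^2*0.38^3) = 27581.5
Inertial term = 1.75*25*0.082^2*(1-0.38) / (0.0096*0.38^3) = 346.239
dP/L = 27581.5 + 346.239 = 27927.7 Pa/m
dP = 27927.7 * 7.0 / 1000 = 195.5 kPa

195.5 kPa


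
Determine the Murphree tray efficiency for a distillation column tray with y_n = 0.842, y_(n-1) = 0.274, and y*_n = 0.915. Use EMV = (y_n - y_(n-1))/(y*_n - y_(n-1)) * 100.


Murphree vapor efficiency: EMV = (y_n - y_(n-1)) / (y*_n - y_(n-1)) * 100
EMV = (0.842 - 0.274) / (0.915 - 0.274) * 100 = 0.568 / 0.641 * 100 = 88.61

88.61 %


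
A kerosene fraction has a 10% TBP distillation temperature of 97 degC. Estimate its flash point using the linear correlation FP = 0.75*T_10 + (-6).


FP = 0.75 * 97 + (-6) = 66.75

66.75 degC


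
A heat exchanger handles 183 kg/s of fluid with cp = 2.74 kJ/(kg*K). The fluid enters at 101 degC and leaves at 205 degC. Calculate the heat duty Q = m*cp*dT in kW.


Q = m_dot * cp * delta_T
delta_T = 205 - 101 = 104 K
Q = 183 * 2.74 * 104
= 501.42 * 104
= 52147.68 kW

52147.68 kW


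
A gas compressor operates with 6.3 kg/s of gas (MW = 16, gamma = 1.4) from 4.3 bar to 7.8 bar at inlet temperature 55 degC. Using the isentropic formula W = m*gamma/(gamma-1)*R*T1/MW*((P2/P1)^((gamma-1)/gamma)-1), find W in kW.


Isentropic work: W = m*(gamma/(gamma-1))*(R*T1/MW)*((P2/P1)^((gamma-1)/gamma) - 1)
T1 = 55 + 273.15 = 328.15 K
Pressure ratio = 7.8 / 4.3 = 1.81395
Exponent = (1.4 - 1)/1.4 = 0.285714
(P2/P1)^exp - 1 = 1.81395^0.285714 - 1 = 0.185476
W = 6.3 * 1.4 / 0.4 * 8.314 * 328.15 / 16 * 0.185476 = 697.4

697.4 kW


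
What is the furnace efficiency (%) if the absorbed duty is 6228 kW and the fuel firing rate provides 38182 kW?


Furnace efficiency = Q_absorbed / Q_fuel * 100
= 6228 / 38182 * 100 = 16.31

16.31 %


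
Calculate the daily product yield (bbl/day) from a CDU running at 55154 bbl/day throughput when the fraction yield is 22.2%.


Crude throughput = 55154 bbl/day
Fraction yield = 22.2%
yield = throughput * fraction / 100
yield = 55154 * 22.2 / 100 = 12244.188

12244.188 bbl/day


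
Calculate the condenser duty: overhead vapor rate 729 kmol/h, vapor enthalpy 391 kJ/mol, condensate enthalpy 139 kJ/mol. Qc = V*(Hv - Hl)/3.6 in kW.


Qc = 729 * (391 - 139) / 3.6 = 729 * 252 / 3.6 = 51030

51030 kW


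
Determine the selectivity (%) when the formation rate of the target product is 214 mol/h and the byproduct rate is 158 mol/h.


Selectivity = desired / (desired + undesired) * 100
Total products = 214 + 158 = 372 mol/h
S = 214 / 372 * 100
= 0.5753 * 100
= 57.53 %

57.53 %


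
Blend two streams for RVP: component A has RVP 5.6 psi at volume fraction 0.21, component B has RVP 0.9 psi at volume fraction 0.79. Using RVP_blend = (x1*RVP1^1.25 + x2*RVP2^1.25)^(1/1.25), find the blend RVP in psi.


Chevron index: RVP_blend = (sum xi*RVPi^1.25)^(1/1.25)
RVP^1.25 terms: 0.21 * 5.6^1.25 + 0.79 * 0.9^1.25 = 2.50158
RVP_blend = 2.50158^(1/1.25) = 2.082

2.082 psi


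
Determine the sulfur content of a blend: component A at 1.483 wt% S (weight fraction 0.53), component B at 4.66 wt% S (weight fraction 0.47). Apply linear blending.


Linear sulfur blending: S_blend = x1*S1 + x2*S2
Contribution 1: 0.53 * 1.483 = 0.78599 wt%
Contribution 2: 0.47 * 4.66 = 2.1902 wt%
S_blend = 0.78599 + 2.1902 = 2.97619

2.97619 wt%


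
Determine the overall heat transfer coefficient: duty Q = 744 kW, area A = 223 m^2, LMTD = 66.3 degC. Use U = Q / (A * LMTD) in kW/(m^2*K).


From Q = U*A*LMTD, U = Q / (A * LMTD)
U = 744 / (223 * 66.3) = 744 / 14784.9 = 0.05032

0.05032 kW/(m^2*K)


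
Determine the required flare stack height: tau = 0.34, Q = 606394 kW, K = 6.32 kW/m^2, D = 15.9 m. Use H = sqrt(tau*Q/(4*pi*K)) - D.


tau*Q/(4*pi*K) = 0.34 * 606394 / (4 * pi * 6.32) = 2596.01
sqrt(2596.01) = 50.9511
H = 50.9511 - 15.9 = 35.05

35.05 m


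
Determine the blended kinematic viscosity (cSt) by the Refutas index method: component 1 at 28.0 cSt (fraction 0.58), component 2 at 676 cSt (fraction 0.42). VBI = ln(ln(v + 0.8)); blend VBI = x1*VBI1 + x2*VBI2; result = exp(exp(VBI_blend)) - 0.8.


Refutas method: VBN_i = 14.534*ln(ln(visc_i + 0.8)) + 10.975, blended linearly by mass fraction; since VBN is linear in VBI_i = ln(ln(visc_i + 0.8)) and the fractions sum to 1, blend VBI directly: visc = exp(exp(VBI_blend)) - 0.8
VBI_1 = ln(ln(28.0 + 0.8)) = 1.21205
VBI_2 = ln(ln(676 + 0.8)) = 1.87447
VBI_blend = 0.58 * 1.21205 + 0.42 * 1.87447 = 1.49027
visc_blend = exp(exp(1.49027)) - 0.8 = 83.83

83.83 cSt


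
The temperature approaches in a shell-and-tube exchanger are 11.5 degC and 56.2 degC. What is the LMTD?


LMTD = (dT1 - dT2) / ln(dT1/dT2)
= (11.5 - 56.2) / ln(11.5 / 56.2) = -44.7 / -1.58657 = 28.17

28.17 degC


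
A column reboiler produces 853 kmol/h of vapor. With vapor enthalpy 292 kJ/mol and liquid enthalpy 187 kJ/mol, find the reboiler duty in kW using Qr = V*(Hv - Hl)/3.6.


Qr = 853 * (292 - 187) / 3.6 = 853 * 105 / 3.6 = 24880

24880 kW


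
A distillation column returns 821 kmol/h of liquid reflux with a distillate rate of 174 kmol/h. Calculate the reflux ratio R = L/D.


Reflux ratio definition: R = L / D (liquid returned / distillate withdrawn)
L = 821 kmol/h, D = 174 kmol/h
R = 821 / 174 = 4.718

4.718


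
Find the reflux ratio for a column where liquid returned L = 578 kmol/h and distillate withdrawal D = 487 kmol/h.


Reflux ratio definition: R = L / D (liquid returned / distillate withdrawn)
L = 578 kmol/h, D = 487 kmol/h
R = 578 / 487 = 1.187

1.187


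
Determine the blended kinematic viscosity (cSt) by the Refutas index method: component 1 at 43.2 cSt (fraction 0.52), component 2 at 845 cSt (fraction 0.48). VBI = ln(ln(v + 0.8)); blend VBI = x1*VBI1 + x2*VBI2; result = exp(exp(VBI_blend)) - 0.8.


Refutas method: VBN_i = 14.534*ln(ln(visc_i + 0.8)) + 10.975, blended linearly by mass fraction; since VBN is linear in VBI_i = ln(ln(visc_i + 0.8)) and the fractions sum to 1, blend VBI directly: visc = exp(exp(VBI_blend)) - 0.8
VBI_1 = ln(ln(43.2 + 0.8)) = 1.33083
VBI_2 = ln(ln(845 + 0.8)) = 1.9081
VBI_blend = 0.52 * 1.33083 + 0.48 * 1.9081 = 1.60792
visc_blend = exp(exp(1.60792)) - 0.8 = 146.5

146.5 cSt


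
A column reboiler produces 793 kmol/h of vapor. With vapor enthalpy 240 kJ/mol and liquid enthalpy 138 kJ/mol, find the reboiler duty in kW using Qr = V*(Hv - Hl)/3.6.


Qr = 793 * (240 - 138) / 3.6 = 793 * 102 / 3.6 = 22470

22470 kW


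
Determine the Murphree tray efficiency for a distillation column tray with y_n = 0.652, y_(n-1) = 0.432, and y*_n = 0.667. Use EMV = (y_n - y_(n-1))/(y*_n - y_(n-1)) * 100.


Murphree vapor efficiency: EMV = (y_n - y_(n-1)) / (y*_n - y_(n-1)) * 100
EMV = (0.652 - 0.432) / (0.667 - 0.432) * 100 = 0.22 / 0.235 * 100 = 93.62

93.62 %


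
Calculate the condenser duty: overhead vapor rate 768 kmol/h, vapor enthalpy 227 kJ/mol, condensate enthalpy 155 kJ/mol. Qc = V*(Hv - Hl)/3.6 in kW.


Qc = 768 * (227 - 155) / 3.6 = 768 * 72 / 3.6 = 15360

15360 kW


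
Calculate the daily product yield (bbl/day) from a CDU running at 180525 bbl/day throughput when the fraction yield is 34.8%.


Crude throughput = 180525 bbl/day
Fraction yield = 34.8%
yield = throughput * fraction / 100
yield = 180525 * 34.8 / 100 = 62822.7

62822.7 bbl/day


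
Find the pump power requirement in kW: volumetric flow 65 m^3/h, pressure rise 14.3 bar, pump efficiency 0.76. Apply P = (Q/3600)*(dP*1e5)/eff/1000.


Q = 65 / 3600 = 0.0180556 m^3/s
P = 0.0180556 * (14.3 * 1e5) / 0.76 / 1000 = 33.97

33.97 kW


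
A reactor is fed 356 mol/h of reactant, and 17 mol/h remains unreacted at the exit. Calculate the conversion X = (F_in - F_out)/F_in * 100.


X = (F_in - F_out) / F_in * 100
Moles reacted = 356 - 17 = 339
X = 339 / 356 * 100
= 0.9522 * 100
= 95.22 %

95.22 %


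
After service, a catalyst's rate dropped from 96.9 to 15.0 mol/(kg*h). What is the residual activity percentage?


Activity (%) = (rate_used / rate_fresh) * 100
rate_used = 15.0, rate_fresh = 96.9
= (15.0 / 96.9) * 100
= 0.1548 * 100 = 15.48

15.48 %


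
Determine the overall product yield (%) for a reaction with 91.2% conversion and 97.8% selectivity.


Overall yield = conversion (%) * selectivity (%) / 100
Conversion = 91.2%, Selectivity = 97.8%
Y = 91.2 * 97.8 / 100
= 89.1936 %

89.1936 %


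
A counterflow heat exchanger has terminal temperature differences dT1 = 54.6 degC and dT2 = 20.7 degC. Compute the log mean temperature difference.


LMTD = (dT1 - dT2) / ln(dT1/dT2)
= (54.6 - 20.7) / ln(54.6 / 20.7) = 33.9 / 0.9699 = 34.95

34.95 degC


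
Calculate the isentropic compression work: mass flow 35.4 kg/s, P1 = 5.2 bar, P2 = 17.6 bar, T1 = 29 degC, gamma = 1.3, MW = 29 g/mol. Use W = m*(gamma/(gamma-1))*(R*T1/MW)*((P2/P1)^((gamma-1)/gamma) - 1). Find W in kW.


Isentropic work: W = m*(gamma/(gamma-1))*(R*T1/MW)*((P2/P1)^((gamma-1)/gamma) - 1)
T1 = 29 + 273.15 = 302.15 K
Pressure ratio = 17.6 / 5.2 = 3.38462
Exponent = (1.3 - 1)/1.3 = 0.230769
(P2/P1)^exp - 1 = 3.38462^0.230769 - 1 = 0.324935
W = 35.4 * 1.3 / 0.3 * 8.314 * 302.15 / 29 * 0.324935 = 4318

4318 kW


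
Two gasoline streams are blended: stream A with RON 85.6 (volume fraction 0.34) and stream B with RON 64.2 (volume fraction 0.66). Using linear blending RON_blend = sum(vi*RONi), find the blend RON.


Linear blending: RON_blend = sum(vi * RONi)
Contribution 1: 0.34 * 85.6 = 29.104
Contribution 2: 0.66 * 64.2 = 42.372
RON_blend = 29.104 + 42.372 = 71.476

71.476


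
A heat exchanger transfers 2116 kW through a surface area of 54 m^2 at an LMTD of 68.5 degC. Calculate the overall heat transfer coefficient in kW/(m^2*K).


From Q = U*A*LMTD, U = Q / (A * LMTD)
U = 2116 / (54 * 68.5) = 2116 / 3699 = 0.5720

0.5720 kW/(m^2*K)


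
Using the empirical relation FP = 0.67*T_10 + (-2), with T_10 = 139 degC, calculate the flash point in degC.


FP = 0.67 * 139 + (-2) = 91.13

91.13 degC


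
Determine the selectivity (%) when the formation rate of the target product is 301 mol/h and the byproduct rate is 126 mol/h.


Selectivity = desired / (desired + undesired) * 100
Total products = 301 + 126 = 427 mol/h
S = 301 / 427 * 100
= 0.7049 * 100
= 70.49 %

70.49 %


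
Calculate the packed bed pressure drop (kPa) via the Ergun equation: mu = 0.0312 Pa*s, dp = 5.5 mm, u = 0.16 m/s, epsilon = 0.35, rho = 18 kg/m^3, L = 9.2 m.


dp = 5.5 mm = 0.0055 m
Viscous term = 150*0.0312*0.16*(1-0.35)^2 / (0.0055^2*0.35^3) = 243929
Inertial term = 1.75*18*0.16^2*(1-0.35) / (0.0055*0.35^3) = 2222.78
dP/L = 243929 + 2222.78 = 246152 Pa/m
dP = 246152 * 9.2 / 1000 = 2265 kPa

2265 kPa


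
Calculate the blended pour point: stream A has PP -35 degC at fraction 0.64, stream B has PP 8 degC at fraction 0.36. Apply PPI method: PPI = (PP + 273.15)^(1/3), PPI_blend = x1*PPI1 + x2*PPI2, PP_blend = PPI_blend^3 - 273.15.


PPI_1 = (-35 + 273.15)^(1/3) = 6.198456
PPI_2 = (8 + 273.15)^(1/3) = 6.551077
PPI_blend = 0.64 * 6.198456 + 0.36 * 6.551077 = 6.3254
PP_blend = 6.3254^3 - 273.15 = 253.0836 - 273.15 = -20.07

-20.07 degC


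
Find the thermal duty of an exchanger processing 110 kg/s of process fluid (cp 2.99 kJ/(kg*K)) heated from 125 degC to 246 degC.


Q = m_dot * cp * delta_T
delta_T = 246 - 125 = 121 K
Q = 110 * 2.99 * 121
= 328.9 * 121
= 39796.9 kW

39796.9 kW


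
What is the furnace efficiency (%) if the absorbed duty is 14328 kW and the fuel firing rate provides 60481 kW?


Furnace efficiency = Q_absorbed / Q_fuel * 100
= 14328 / 60481 * 100 = 23.69

23.69 %


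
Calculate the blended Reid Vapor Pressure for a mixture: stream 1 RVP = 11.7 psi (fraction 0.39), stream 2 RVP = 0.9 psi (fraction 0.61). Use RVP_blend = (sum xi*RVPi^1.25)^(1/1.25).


Chevron index: RVP_blend = (sum xi*RVPi^1.25)^(1/1.25)
RVP^1.25 terms: 0.39 * 11.7^1.25 + 0.61 * 0.9^1.25 = 8.97384
RVP_blend = 8.97384^(1/1.25) = 5.786

5.786 psi


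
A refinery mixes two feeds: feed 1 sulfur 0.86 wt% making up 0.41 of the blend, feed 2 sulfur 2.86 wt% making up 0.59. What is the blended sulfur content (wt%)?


Linear sulfur blending: S_blend = x1*S1 + x2*S2
Contribution 1: 0.41 * 0.86 = 0.3526 wt%
Contribution 2: 0.59 * 2.86 = 1.6874 wt%
S_blend = 0.3526 + 1.6874 = 2.04

2.04 wt%


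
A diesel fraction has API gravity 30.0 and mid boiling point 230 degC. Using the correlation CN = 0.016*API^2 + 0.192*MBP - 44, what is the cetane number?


CN = 0.016 * 30.0^2 + 0.192 * 230 - 44
CN = 14.4 + 44.16 - 44 = 14.56

14.56


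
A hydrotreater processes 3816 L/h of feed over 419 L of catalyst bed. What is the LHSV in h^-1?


LHSV = volumetric feed rate / catalyst volume
= 3816 L/h / 419 L
= 9.107 h^-1

9.107 h^-1


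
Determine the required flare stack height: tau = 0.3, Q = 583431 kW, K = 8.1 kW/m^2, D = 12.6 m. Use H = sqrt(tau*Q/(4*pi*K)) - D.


tau*Q/(4*pi*K) = 0.3 * 583431 / (4 * pi * 8.1) = 1719.55
sqrt(1719.55) = 41.4675
H = 41.4675 - 12.6 = 28.87

28.87 m


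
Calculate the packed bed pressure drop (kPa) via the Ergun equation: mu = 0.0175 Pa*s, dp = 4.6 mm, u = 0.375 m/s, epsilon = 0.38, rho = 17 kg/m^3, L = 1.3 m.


dp = 4.6 mm = 0.0046 m
Viscous term = 150*0.0175*0.375*(1-0.38)^2 / (0.0046^2*0.38^3) = 325895
Inertial term = 1.75*17*0.375^2*(1-0.38) / (0.0046*0.38^3) = 10276.2
dP/L = 325895 + 10276.2 = 336171 Pa/m
dP = 336171 * 1.3 / 1000 = 437.0 kPa

437.0 kPa
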